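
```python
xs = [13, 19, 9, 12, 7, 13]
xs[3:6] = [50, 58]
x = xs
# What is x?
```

xs starts as [13, 19, 9, 12, 7, 13] (length 6). The slice xs[3:6] covers indices [3, 4, 5] with values [12, 7, 13]. Replacing that slice with [50, 58] (different length) produces [13, 19, 9, 50, 58].

[13, 19, 9, 50, 58]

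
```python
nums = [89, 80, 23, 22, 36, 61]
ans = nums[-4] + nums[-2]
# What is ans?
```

nums has length 6. Negative index -4 maps to positive index 6 + (-4) = 2. nums[2] = 23.
nums has length 6. Negative index -2 maps to positive index 6 + (-2) = 4. nums[4] = 36.
Sum: 23 + 36 = 59.

59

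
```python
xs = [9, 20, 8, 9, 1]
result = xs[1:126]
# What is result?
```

xs has length 5. The slice xs[1:126] selects indices [1, 2, 3, 4] (1->20, 2->8, 3->9, 4->1), giving [20, 8, 9, 1].

[20, 8, 9, 1]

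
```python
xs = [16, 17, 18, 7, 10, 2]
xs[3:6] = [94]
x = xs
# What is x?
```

xs starts as [16, 17, 18, 7, 10, 2] (length 6). The slice xs[3:6] covers indices [3, 4, 5] with values [7, 10, 2]. Replacing that slice with [94] (different length) produces [16, 17, 18, 94].

[16, 17, 18, 94]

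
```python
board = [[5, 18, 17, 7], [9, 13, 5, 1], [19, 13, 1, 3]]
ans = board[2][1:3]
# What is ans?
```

board[2] = [19, 13, 1, 3]. board[2] has length 4. The slice board[2][1:3] selects indices [1, 2] (1->13, 2->1), giving [13, 1].

[13, 1]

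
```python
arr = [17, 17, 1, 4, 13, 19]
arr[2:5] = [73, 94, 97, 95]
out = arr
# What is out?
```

arr starts as [17, 17, 1, 4, 13, 19] (length 6). The slice arr[2:5] covers indices [2, 3, 4] with values [1, 4, 13]. Replacing that slice with [73, 94, 97, 95] (different length) produces [17, 17, 73, 94, 97, 95, 19].

[17, 17, 73, 94, 97, 95, 19]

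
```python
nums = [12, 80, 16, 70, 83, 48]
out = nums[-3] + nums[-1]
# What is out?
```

nums has length 6. Negative index -3 maps to positive index 6 + (-3) = 3. nums[3] = 70.
nums has length 6. Negative index -1 maps to positive index 6 + (-1) = 5. nums[5] = 48.
Sum: 70 + 48 = 118.

118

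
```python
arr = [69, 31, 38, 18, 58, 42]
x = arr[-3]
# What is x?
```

arr has length 6. Negative index -3 maps to positive index 6 + (-3) = 3. arr[3] = 18.

18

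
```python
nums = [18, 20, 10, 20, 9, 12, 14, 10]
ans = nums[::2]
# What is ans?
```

nums has length 8. The slice nums[::2] selects indices [0, 2, 4, 6] (0->18, 2->10, 4->9, 6->14), giving [18, 10, 9, 14].

[18, 10, 9, 14]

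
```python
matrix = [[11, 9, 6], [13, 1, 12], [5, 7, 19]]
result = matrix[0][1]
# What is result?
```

matrix[0] = [11, 9, 6]. Taking column 1 of that row yields 9.

9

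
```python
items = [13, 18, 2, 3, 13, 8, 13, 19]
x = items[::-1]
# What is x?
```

items has length 8. The slice items[::-1] selects indices [7, 6, 5, 4, 3, 2, 1, 0] (7->19, 6->13, 5->8, 4->13, 3->3, 2->2, 1->18, 0->13), giving [19, 13, 8, 13, 3, 2, 18, 13].

[19, 13, 8, 13, 3, 2, 18, 13]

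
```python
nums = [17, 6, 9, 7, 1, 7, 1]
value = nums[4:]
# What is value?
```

nums has length 7. The slice nums[4:] selects indices [4, 5, 6] (4->1, 5->7, 6->1), giving [1, 7, 1].

[1, 7, 1]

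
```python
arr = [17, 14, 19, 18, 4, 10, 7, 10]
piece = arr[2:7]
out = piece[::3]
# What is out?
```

arr has length 8. The slice arr[2:7] selects indices [2, 3, 4, 5, 6] (2->19, 3->18, 4->4, 5->10, 6->7), giving [19, 18, 4, 10, 7]. So piece = [19, 18, 4, 10, 7]. piece has length 5. The slice piece[::3] selects indices [0, 3] (0->19, 3->10), giving [19, 10].

[19, 10]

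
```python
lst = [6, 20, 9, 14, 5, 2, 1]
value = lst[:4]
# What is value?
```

lst has length 7. The slice lst[:4] selects indices [0, 1, 2, 3] (0->6, 1->20, 2->9, 3->14), giving [6, 20, 9, 14].

[6, 20, 9, 14]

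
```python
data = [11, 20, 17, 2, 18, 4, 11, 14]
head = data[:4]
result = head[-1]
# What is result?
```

data has length 8. The slice data[:4] selects indices [0, 1, 2, 3] (0->11, 1->20, 2->17, 3->2), giving [11, 20, 17, 2]. So head = [11, 20, 17, 2]. Then head[-1] = 2.

2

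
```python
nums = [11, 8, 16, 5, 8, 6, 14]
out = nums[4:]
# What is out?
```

nums has length 7. The slice nums[4:] selects indices [4, 5, 6] (4->8, 5->6, 6->14), giving [8, 6, 14].

[8, 6, 14]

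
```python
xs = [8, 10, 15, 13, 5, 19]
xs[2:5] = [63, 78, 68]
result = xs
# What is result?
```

xs starts as [8, 10, 15, 13, 5, 19] (length 6). The slice xs[2:5] covers indices [2, 3, 4] with values [15, 13, 5]. Replacing that slice with [63, 78, 68] (same length) produces [8, 10, 63, 78, 68, 19].

[8, 10, 63, 78, 68, 19]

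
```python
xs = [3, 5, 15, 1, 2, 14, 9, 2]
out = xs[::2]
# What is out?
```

xs has length 8. The slice xs[::2] selects indices [0, 2, 4, 6] (0->3, 2->15, 4->2, 6->9), giving [3, 15, 2, 9].

[3, 15, 2, 9]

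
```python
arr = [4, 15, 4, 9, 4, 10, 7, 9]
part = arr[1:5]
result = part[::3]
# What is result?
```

arr has length 8. The slice arr[1:5] selects indices [1, 2, 3, 4] (1->15, 2->4, 3->9, 4->4), giving [15, 4, 9, 4]. So part = [15, 4, 9, 4]. part has length 4. The slice part[::3] selects indices [0, 3] (0->15, 3->4), giving [15, 4].

[15, 4]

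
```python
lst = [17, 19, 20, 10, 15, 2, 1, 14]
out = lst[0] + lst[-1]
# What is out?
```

lst has length 8. lst[0] = 17.
lst has length 8. Negative index -1 maps to positive index 8 + (-1) = 7. lst[7] = 14.
Sum: 17 + 14 = 31.

31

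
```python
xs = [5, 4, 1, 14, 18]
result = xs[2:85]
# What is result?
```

xs has length 5. The slice xs[2:85] selects indices [2, 3, 4] (2->1, 3->14, 4->18), giving [1, 14, 18].

[1, 14, 18]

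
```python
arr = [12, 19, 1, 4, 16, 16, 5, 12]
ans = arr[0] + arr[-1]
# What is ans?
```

arr has length 8. arr[0] = 12.
arr has length 8. Negative index -1 maps to positive index 8 + (-1) = 7. arr[7] = 12.
Sum: 12 + 12 = 24.

24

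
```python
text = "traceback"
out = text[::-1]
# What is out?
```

text has length 9. The slice text[::-1] selects indices [8, 7, 6, 5, 4, 3, 2, 1, 0] (8->'k', 7->'c', 6->'a', 5->'b', 4->'e', 3->'c', 2->'a', 1->'r', 0->'t'), giving 'kcabecart'.

'kcabecart'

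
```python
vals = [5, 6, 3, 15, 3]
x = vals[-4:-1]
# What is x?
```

vals has length 5. The slice vals[-4:-1] selects indices [1, 2, 3] (1->6, 2->3, 3->15), giving [6, 3, 15].

[6, 3, 15]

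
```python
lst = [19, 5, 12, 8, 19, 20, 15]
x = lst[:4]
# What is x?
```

lst has length 7. The slice lst[:4] selects indices [0, 1, 2, 3] (0->19, 1->5, 2->12, 3->8), giving [19, 5, 12, 8].

[19, 5, 12, 8]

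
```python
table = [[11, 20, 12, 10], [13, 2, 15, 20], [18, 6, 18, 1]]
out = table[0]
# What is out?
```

table has 3 rows. Row 0 is [11, 20, 12, 10].

[11, 20, 12, 10]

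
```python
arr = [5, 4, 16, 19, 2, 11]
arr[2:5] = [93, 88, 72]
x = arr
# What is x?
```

arr starts as [5, 4, 16, 19, 2, 11] (length 6). The slice arr[2:5] covers indices [2, 3, 4] with values [16, 19, 2]. Replacing that slice with [93, 88, 72] (same length) produces [5, 4, 93, 88, 72, 11].

[5, 4, 93, 88, 72, 11]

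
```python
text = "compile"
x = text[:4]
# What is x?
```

text has length 7. The slice text[:4] selects indices [0, 1, 2, 3] (0->'c', 1->'o', 2->'m', 3->'p'), giving 'comp'.

'comp'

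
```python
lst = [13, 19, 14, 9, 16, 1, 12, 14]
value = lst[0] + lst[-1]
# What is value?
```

lst has length 8. lst[0] = 13.
lst has length 8. Negative index -1 maps to positive index 8 + (-1) = 7. lst[7] = 14.
Sum: 13 + 14 = 27.

27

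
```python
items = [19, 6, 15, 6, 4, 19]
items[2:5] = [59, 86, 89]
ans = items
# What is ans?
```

items starts as [19, 6, 15, 6, 4, 19] (length 6). The slice items[2:5] covers indices [2, 3, 4] with values [15, 6, 4]. Replacing that slice with [59, 86, 89] (same length) produces [19, 6, 59, 86, 89, 19].

[19, 6, 59, 86, 89, 19]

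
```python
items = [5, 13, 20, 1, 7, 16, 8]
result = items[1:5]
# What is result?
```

items has length 7. The slice items[1:5] selects indices [1, 2, 3, 4] (1->13, 2->20, 3->1, 4->7), giving [13, 20, 1, 7].

[13, 20, 1, 7]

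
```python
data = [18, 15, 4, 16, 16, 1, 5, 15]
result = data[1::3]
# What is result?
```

data has length 8. The slice data[1::3] selects indices [1, 4, 7] (1->15, 4->16, 7->15), giving [15, 16, 15].

[15, 16, 15]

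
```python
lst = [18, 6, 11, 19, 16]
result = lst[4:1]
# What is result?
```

lst has length 5. The slice lst[4:1] resolves to an empty index range, so the result is [].

[]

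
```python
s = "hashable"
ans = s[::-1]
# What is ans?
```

s has length 8. The slice s[::-1] selects indices [7, 6, 5, 4, 3, 2, 1, 0] (7->'e', 6->'l', 5->'b', 4->'a', 3->'h', 2->'s', 1->'a', 0->'h'), giving 'elbahsah'.

'elbahsah'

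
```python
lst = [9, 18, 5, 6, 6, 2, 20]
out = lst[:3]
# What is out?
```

lst has length 7. The slice lst[:3] selects indices [0, 1, 2] (0->9, 1->18, 2->5), giving [9, 18, 5].

[9, 18, 5]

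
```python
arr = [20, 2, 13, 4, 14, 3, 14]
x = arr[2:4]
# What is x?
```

arr has length 7. The slice arr[2:4] selects indices [2, 3] (2->13, 3->4), giving [13, 4].

[13, 4]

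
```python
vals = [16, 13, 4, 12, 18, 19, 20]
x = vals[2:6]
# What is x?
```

vals has length 7. The slice vals[2:6] selects indices [2, 3, 4, 5] (2->4, 3->12, 4->18, 5->19), giving [4, 12, 18, 19].

[4, 12, 18, 19]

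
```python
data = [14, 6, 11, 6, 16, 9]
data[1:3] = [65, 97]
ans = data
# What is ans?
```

data starts as [14, 6, 11, 6, 16, 9] (length 6). The slice data[1:3] covers indices [1, 2] with values [6, 11]. Replacing that slice with [65, 97] (same length) produces [14, 65, 97, 6, 16, 9].

[14, 65, 97, 6, 16, 9]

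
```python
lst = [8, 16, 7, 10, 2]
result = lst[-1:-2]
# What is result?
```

lst has length 5. The slice lst[-1:-2] resolves to an empty index range, so the result is [].

[]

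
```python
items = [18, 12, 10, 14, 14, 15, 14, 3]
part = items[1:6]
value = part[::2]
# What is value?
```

items has length 8. The slice items[1:6] selects indices [1, 2, 3, 4, 5] (1->12, 2->10, 3->14, 4->14, 5->15), giving [12, 10, 14, 14, 15]. So part = [12, 10, 14, 14, 15]. part has length 5. The slice part[::2] selects indices [0, 2, 4] (0->12, 2->14, 4->15), giving [12, 14, 15].

[12, 14, 15]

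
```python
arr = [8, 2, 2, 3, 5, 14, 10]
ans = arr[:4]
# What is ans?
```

arr has length 7. The slice arr[:4] selects indices [0, 1, 2, 3] (0->8, 1->2, 2->2, 3->3), giving [8, 2, 2, 3].

[8, 2, 2, 3]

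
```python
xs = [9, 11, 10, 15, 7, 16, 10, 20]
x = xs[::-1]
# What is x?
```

xs has length 8. The slice xs[::-1] selects indices [7, 6, 5, 4, 3, 2, 1, 0] (7->20, 6->10, 5->16, 4->7, 3->15, 2->10, 1->11, 0->9), giving [20, 10, 16, 7, 15, 10, 11, 9].

[20, 10, 16, 7, 15, 10, 11, 9]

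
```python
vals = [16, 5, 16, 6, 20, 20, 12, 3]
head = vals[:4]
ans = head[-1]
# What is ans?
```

vals has length 8. The slice vals[:4] selects indices [0, 1, 2, 3] (0->16, 1->5, 2->16, 3->6), giving [16, 5, 16, 6]. So head = [16, 5, 16, 6]. Then head[-1] = 6.

6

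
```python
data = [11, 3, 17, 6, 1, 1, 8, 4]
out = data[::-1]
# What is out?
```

data has length 8. The slice data[::-1] selects indices [7, 6, 5, 4, 3, 2, 1, 0] (7->4, 6->8, 5->1, 4->1, 3->6, 2->17, 1->3, 0->11), giving [4, 8, 1, 1, 6, 17, 3, 11].

[4, 8, 1, 1, 6, 17, 3, 11]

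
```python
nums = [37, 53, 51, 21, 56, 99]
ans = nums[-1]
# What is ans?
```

nums has length 6. Negative index -1 maps to positive index 6 + (-1) = 5. nums[5] = 99.

99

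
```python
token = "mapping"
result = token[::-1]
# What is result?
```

token has length 7. The slice token[::-1] selects indices [6, 5, 4, 3, 2, 1, 0] (6->'g', 5->'n', 4->'i', 3->'p', 2->'p', 1->'a', 0->'m'), giving 'gnippam'.

'gnippam'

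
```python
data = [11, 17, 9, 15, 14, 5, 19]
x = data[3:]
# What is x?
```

data has length 7. The slice data[3:] selects indices [3, 4, 5, 6] (3->15, 4->14, 5->5, 6->19), giving [15, 14, 5, 19].

[15, 14, 5, 19]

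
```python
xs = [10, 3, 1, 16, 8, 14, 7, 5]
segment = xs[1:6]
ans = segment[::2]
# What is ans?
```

xs has length 8. The slice xs[1:6] selects indices [1, 2, 3, 4, 5] (1->3, 2->1, 3->16, 4->8, 5->14), giving [3, 1, 16, 8, 14]. So segment = [3, 1, 16, 8, 14]. segment has length 5. The slice segment[::2] selects indices [0, 2, 4] (0->3, 2->16, 4->14), giving [3, 16, 14].

[3, 16, 14]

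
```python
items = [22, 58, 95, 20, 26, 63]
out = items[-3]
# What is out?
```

items has length 6. Negative index -3 maps to positive index 6 + (-3) = 3. items[3] = 20.

20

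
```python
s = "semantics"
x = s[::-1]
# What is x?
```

s has length 9. The slice s[::-1] selects indices [8, 7, 6, 5, 4, 3, 2, 1, 0] (8->'s', 7->'c', 6->'i', 5->'t', 4->'n', 3->'a', 2->'m', 1->'e', 0->'s'), giving 'scitnames'.

'scitnames'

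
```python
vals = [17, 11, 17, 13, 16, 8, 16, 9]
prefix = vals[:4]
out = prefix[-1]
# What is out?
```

vals has length 8. The slice vals[:4] selects indices [0, 1, 2, 3] (0->17, 1->11, 2->17, 3->13), giving [17, 11, 17, 13]. So prefix = [17, 11, 17, 13]. Then prefix[-1] = 13.

13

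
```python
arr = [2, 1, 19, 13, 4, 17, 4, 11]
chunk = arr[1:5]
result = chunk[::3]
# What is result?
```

arr has length 8. The slice arr[1:5] selects indices [1, 2, 3, 4] (1->1, 2->19, 3->13, 4->4), giving [1, 19, 13, 4]. So chunk = [1, 19, 13, 4]. chunk has length 4. The slice chunk[::3] selects indices [0, 3] (0->1, 3->4), giving [1, 4].

[1, 4]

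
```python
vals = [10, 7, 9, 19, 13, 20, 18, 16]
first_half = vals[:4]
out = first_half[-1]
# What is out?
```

vals has length 8. The slice vals[:4] selects indices [0, 1, 2, 3] (0->10, 1->7, 2->9, 3->19), giving [10, 7, 9, 19]. So first_half = [10, 7, 9, 19]. Then first_half[-1] = 19.

19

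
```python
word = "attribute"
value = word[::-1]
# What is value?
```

word has length 9. The slice word[::-1] selects indices [8, 7, 6, 5, 4, 3, 2, 1, 0] (8->'e', 7->'t', 6->'u', 5->'b', 4->'i', 3->'r', 2->'t', 1->'t', 0->'a'), giving 'etubirtta'.

'etubirtta'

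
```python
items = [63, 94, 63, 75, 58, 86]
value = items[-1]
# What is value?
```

items has length 6. Negative index -1 maps to positive index 6 + (-1) = 5. items[5] = 86.

86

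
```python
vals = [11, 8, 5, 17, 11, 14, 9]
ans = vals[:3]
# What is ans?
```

vals has length 7. The slice vals[:3] selects indices [0, 1, 2] (0->11, 1->8, 2->5), giving [11, 8, 5].

[11, 8, 5]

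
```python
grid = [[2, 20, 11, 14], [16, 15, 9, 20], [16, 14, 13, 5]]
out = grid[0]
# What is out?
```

grid has 3 rows. Row 0 is [2, 20, 11, 14].

[2, 20, 11, 14]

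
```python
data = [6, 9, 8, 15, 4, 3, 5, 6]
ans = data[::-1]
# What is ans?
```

data has length 8. The slice data[::-1] selects indices [7, 6, 5, 4, 3, 2, 1, 0] (7->6, 6->5, 5->3, 4->4, 3->15, 2->8, 1->9, 0->6), giving [6, 5, 3, 4, 15, 8, 9, 6].

[6, 5, 3, 4, 15, 8, 9, 6]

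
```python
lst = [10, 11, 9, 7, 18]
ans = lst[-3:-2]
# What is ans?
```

lst has length 5. The slice lst[-3:-2] selects indices [2] (2->9), giving [9].

[9]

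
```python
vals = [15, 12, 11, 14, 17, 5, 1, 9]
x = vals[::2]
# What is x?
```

vals has length 8. The slice vals[::2] selects indices [0, 2, 4, 6] (0->15, 2->11, 4->17, 6->1), giving [15, 11, 17, 1].

[15, 11, 17, 1]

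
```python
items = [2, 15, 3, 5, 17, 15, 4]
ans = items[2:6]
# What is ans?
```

items has length 7. The slice items[2:6] selects indices [2, 3, 4, 5] (2->3, 3->5, 4->17, 5->15), giving [3, 5, 17, 15].

[3, 5, 17, 15]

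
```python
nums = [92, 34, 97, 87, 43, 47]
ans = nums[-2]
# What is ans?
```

nums has length 6. Negative index -2 maps to positive index 6 + (-2) = 4. nums[4] = 43.

43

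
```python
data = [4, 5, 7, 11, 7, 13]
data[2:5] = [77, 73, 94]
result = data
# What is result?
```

data starts as [4, 5, 7, 11, 7, 13] (length 6). The slice data[2:5] covers indices [2, 3, 4] with values [7, 11, 7]. Replacing that slice with [77, 73, 94] (same length) produces [4, 5, 77, 73, 94, 13].

[4, 5, 77, 73, 94, 13]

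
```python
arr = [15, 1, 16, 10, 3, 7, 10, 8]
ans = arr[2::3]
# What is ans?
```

arr has length 8. The slice arr[2::3] selects indices [2, 5] (2->16, 5->7), giving [16, 7].

[16, 7]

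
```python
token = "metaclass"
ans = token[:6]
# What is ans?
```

token has length 9. The slice token[:6] selects indices [0, 1, 2, 3, 4, 5] (0->'m', 1->'e', 2->'t', 3->'a', 4->'c', 5->'l'), giving 'metacl'.

'metacl'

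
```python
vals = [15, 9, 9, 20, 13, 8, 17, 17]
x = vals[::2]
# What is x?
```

vals has length 8. The slice vals[::2] selects indices [0, 2, 4, 6] (0->15, 2->9, 4->13, 6->17), giving [15, 9, 13, 17].

[15, 9, 13, 17]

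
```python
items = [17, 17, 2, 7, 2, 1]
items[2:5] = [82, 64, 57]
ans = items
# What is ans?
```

items starts as [17, 17, 2, 7, 2, 1] (length 6). The slice items[2:5] covers indices [2, 3, 4] with values [2, 7, 2]. Replacing that slice with [82, 64, 57] (same length) produces [17, 17, 82, 64, 57, 1].

[17, 17, 82, 64, 57, 1]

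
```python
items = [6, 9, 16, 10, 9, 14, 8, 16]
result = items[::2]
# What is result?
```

items has length 8. The slice items[::2] selects indices [0, 2, 4, 6] (0->6, 2->16, 4->9, 6->8), giving [6, 16, 9, 8].

[6, 16, 9, 8]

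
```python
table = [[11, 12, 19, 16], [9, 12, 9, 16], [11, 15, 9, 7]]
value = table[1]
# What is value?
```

table has 3 rows. Row 1 is [9, 12, 9, 16].

[9, 12, 9, 16]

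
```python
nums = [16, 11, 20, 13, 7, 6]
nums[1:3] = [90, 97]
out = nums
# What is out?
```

nums starts as [16, 11, 20, 13, 7, 6] (length 6). The slice nums[1:3] covers indices [1, 2] with values [11, 20]. Replacing that slice with [90, 97] (same length) produces [16, 90, 97, 13, 7, 6].

[16, 90, 97, 13, 7, 6]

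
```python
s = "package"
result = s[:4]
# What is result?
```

s has length 7. The slice s[:4] selects indices [0, 1, 2, 3] (0->'p', 1->'a', 2->'c', 3->'k'), giving 'pack'.

'pack'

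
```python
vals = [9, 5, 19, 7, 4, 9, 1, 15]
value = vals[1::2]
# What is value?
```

vals has length 8. The slice vals[1::2] selects indices [1, 3, 5, 7] (1->5, 3->7, 5->9, 7->15), giving [5, 7, 9, 15].

[5, 7, 9, 15]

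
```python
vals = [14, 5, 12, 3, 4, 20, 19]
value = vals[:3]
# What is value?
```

vals has length 7. The slice vals[:3] selects indices [0, 1, 2] (0->14, 1->5, 2->12), giving [14, 5, 12].

[14, 5, 12]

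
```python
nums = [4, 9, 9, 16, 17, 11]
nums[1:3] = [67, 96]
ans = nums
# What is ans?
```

nums starts as [4, 9, 9, 16, 17, 11] (length 6). The slice nums[1:3] covers indices [1, 2] with values [9, 9]. Replacing that slice with [67, 96] (same length) produces [4, 67, 96, 16, 17, 11].

[4, 67, 96, 16, 17, 11]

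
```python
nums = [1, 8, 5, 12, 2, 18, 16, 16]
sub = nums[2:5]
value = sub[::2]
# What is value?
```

nums has length 8. The slice nums[2:5] selects indices [2, 3, 4] (2->5, 3->12, 4->2), giving [5, 12, 2]. So sub = [5, 12, 2]. sub has length 3. The slice sub[::2] selects indices [0, 2] (0->5, 2->2), giving [5, 2].

[5, 2]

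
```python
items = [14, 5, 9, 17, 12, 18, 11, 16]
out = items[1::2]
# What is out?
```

items has length 8. The slice items[1::2] selects indices [1, 3, 5, 7] (1->5, 3->17, 5->18, 7->16), giving [5, 17, 18, 16].

[5, 17, 18, 16]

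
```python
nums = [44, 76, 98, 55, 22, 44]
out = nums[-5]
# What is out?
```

nums has length 6. Negative index -5 maps to positive index 6 + (-5) = 1. nums[1] = 76.

76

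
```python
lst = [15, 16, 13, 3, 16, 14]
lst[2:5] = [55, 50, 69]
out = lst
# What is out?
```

lst starts as [15, 16, 13, 3, 16, 14] (length 6). The slice lst[2:5] covers indices [2, 3, 4] with values [13, 3, 16]. Replacing that slice with [55, 50, 69] (same length) produces [15, 16, 55, 50, 69, 14].

[15, 16, 55, 50, 69, 14]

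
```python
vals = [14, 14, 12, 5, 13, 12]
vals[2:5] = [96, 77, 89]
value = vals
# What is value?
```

vals starts as [14, 14, 12, 5, 13, 12] (length 6). The slice vals[2:5] covers indices [2, 3, 4] with values [12, 5, 13]. Replacing that slice with [96, 77, 89] (same length) produces [14, 14, 96, 77, 89, 12].

[14, 14, 96, 77, 89, 12]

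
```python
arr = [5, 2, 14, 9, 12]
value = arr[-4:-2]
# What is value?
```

arr has length 5. The slice arr[-4:-2] selects indices [1, 2] (1->2, 2->14), giving [2, 14].

[2, 14]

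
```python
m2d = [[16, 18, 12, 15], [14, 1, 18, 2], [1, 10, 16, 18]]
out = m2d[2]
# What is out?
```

m2d has 3 rows. Row 2 is [1, 10, 16, 18].

[1, 10, 16, 18]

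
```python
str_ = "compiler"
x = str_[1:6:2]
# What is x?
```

str_ has length 8. The slice str_[1:6:2] selects indices [1, 3, 5] (1->'o', 3->'p', 5->'l'), giving 'opl'.

'opl'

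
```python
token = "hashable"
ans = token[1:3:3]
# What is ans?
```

token has length 8. The slice token[1:3:3] selects indices [1] (1->'a'), giving 'a'.

'a'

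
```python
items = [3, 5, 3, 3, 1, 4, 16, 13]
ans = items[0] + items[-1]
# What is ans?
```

items has length 8. items[0] = 3.
items has length 8. Negative index -1 maps to positive index 8 + (-1) = 7. items[7] = 13.
Sum: 3 + 13 = 16.

16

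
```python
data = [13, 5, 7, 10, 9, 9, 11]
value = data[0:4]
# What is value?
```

data has length 7. The slice data[0:4] selects indices [0, 1, 2, 3] (0->13, 1->5, 2->7, 3->10), giving [13, 5, 7, 10].

[13, 5, 7, 10]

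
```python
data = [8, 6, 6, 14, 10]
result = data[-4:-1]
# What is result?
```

data has length 5. The slice data[-4:-1] selects indices [1, 2, 3] (1->6, 2->6, 3->14), giving [6, 6, 14].

[6, 6, 14]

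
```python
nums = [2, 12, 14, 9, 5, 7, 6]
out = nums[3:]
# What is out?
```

nums has length 7. The slice nums[3:] selects indices [3, 4, 5, 6] (3->9, 4->5, 5->7, 6->6), giving [9, 5, 7, 6].

[9, 5, 7, 6]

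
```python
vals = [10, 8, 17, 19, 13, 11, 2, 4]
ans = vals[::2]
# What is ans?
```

vals has length 8. The slice vals[::2] selects indices [0, 2, 4, 6] (0->10, 2->17, 4->13, 6->2), giving [10, 17, 13, 2].

[10, 17, 13, 2]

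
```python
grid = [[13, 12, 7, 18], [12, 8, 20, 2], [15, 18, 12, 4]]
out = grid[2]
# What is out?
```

grid has 3 rows. Row 2 is [15, 18, 12, 4].

[15, 18, 12, 4]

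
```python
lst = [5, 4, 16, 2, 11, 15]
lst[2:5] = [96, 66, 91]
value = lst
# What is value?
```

lst starts as [5, 4, 16, 2, 11, 15] (length 6). The slice lst[2:5] covers indices [2, 3, 4] with values [16, 2, 11]. Replacing that slice with [96, 66, 91] (same length) produces [5, 4, 96, 66, 91, 15].

[5, 4, 96, 66, 91, 15]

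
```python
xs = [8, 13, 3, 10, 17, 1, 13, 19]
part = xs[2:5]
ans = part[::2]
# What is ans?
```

xs has length 8. The slice xs[2:5] selects indices [2, 3, 4] (2->3, 3->10, 4->17), giving [3, 10, 17]. So part = [3, 10, 17]. part has length 3. The slice part[::2] selects indices [0, 2] (0->3, 2->17), giving [3, 17].

[3, 17]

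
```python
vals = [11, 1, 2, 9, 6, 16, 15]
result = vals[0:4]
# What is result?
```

vals has length 7. The slice vals[0:4] selects indices [0, 1, 2, 3] (0->11, 1->1, 2->2, 3->9), giving [11, 1, 2, 9].

[11, 1, 2, 9]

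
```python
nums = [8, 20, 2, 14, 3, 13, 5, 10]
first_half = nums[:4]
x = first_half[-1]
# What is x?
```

nums has length 8. The slice nums[:4] selects indices [0, 1, 2, 3] (0->8, 1->20, 2->2, 3->14), giving [8, 20, 2, 14]. So first_half = [8, 20, 2, 14]. Then first_half[-1] = 14.

14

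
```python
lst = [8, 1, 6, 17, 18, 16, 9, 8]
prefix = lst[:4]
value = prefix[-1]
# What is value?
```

lst has length 8. The slice lst[:4] selects indices [0, 1, 2, 3] (0->8, 1->1, 2->6, 3->17), giving [8, 1, 6, 17]. So prefix = [8, 1, 6, 17]. Then prefix[-1] = 17.

17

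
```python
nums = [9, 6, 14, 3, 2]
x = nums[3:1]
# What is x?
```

nums has length 5. The slice nums[3:1] resolves to an empty index range, so the result is [].

[]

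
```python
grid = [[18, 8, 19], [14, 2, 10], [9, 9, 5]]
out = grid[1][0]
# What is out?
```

grid[1] = [14, 2, 10]. Taking column 0 of that row yields 14.

14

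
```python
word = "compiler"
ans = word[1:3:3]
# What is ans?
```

word has length 8. The slice word[1:3:3] selects indices [1] (1->'o'), giving 'o'.

'o'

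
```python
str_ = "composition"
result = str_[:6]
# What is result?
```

str_ has length 11. The slice str_[:6] selects indices [0, 1, 2, 3, 4, 5] (0->'c', 1->'o', 2->'m', 3->'p', 4->'o', 5->'s'), giving 'compos'.

'compos'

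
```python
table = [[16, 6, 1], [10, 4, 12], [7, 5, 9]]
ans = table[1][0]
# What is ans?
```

table[1] = [10, 4, 12]. Taking column 0 of that row yields 10.

10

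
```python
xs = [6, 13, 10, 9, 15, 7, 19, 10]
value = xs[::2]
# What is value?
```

xs has length 8. The slice xs[::2] selects indices [0, 2, 4, 6] (0->6, 2->10, 4->15, 6->19), giving [6, 10, 15, 19].

[6, 10, 15, 19]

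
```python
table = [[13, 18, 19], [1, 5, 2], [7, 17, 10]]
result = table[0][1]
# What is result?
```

table[0] = [13, 18, 19]. Taking column 1 of that row yields 18.

18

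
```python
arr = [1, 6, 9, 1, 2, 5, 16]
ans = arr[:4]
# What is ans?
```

arr has length 7. The slice arr[:4] selects indices [0, 1, 2, 3] (0->1, 1->6, 2->9, 3->1), giving [1, 6, 9, 1].

[1, 6, 9, 1]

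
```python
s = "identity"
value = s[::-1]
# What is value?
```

s has length 8. The slice s[::-1] selects indices [7, 6, 5, 4, 3, 2, 1, 0] (7->'y', 6->'t', 5->'i', 4->'t', 3->'n', 2->'e', 1->'d', 0->'i'), giving 'ytitnedi'.

'ytitnedi'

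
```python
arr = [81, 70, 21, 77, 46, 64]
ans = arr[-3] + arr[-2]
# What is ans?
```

arr has length 6. Negative index -3 maps to positive index 6 + (-3) = 3. arr[3] = 77.
arr has length 6. Negative index -2 maps to positive index 6 + (-2) = 4. arr[4] = 46.
Sum: 77 + 46 = 123.

123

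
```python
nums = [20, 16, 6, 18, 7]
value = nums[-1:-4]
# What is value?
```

nums has length 5. The slice nums[-1:-4] resolves to an empty index range, so the result is [].

[]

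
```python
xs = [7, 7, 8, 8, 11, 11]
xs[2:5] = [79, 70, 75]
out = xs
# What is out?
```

xs starts as [7, 7, 8, 8, 11, 11] (length 6). The slice xs[2:5] covers indices [2, 3, 4] with values [8, 8, 11]. Replacing that slice with [79, 70, 75] (same length) produces [7, 7, 79, 70, 75, 11].

[7, 7, 79, 70, 75, 11]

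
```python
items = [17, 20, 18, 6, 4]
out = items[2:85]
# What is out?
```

items has length 5. The slice items[2:85] selects indices [2, 3, 4] (2->18, 3->6, 4->4), giving [18, 6, 4].

[18, 6, 4]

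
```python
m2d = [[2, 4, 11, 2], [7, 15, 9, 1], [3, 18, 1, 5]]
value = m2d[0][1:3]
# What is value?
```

m2d[0] = [2, 4, 11, 2]. m2d[0] has length 4. The slice m2d[0][1:3] selects indices [1, 2] (1->4, 2->11), giving [4, 11].

[4, 11]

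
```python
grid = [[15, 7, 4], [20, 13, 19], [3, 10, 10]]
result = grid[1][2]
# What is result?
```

grid[1] = [20, 13, 19]. Taking column 2 of that row yields 19.

19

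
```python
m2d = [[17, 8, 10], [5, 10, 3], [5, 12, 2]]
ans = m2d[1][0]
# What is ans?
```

m2d[1] = [5, 10, 3]. Taking column 0 of that row yields 5.

5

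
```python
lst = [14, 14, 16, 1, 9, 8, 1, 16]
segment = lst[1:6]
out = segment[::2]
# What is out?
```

lst has length 8. The slice lst[1:6] selects indices [1, 2, 3, 4, 5] (1->14, 2->16, 3->1, 4->9, 5->8), giving [14, 16, 1, 9, 8]. So segment = [14, 16, 1, 9, 8]. segment has length 5. The slice segment[::2] selects indices [0, 2, 4] (0->14, 2->1, 4->8), giving [14, 1, 8].

[14, 1, 8]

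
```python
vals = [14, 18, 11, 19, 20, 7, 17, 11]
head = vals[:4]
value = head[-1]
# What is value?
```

vals has length 8. The slice vals[:4] selects indices [0, 1, 2, 3] (0->14, 1->18, 2->11, 3->19), giving [14, 18, 11, 19]. So head = [14, 18, 11, 19]. Then head[-1] = 19.

19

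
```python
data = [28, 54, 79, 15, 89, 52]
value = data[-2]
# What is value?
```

data has length 6. Negative index -2 maps to positive index 6 + (-2) = 4. data[4] = 89.

89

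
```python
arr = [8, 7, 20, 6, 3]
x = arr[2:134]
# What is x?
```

arr has length 5. The slice arr[2:134] selects indices [2, 3, 4] (2->20, 3->6, 4->3), giving [20, 6, 3].

[20, 6, 3]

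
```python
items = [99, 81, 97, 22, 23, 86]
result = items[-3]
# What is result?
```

items has length 6. Negative index -3 maps to positive index 6 + (-3) = 3. items[3] = 22.

22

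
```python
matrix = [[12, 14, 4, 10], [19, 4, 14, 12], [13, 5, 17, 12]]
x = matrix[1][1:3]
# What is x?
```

matrix[1] = [19, 4, 14, 12]. matrix[1] has length 4. The slice matrix[1][1:3] selects indices [1, 2] (1->4, 2->14), giving [4, 14].

[4, 14]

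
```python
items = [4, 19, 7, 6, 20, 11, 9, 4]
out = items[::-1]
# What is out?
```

items has length 8. The slice items[::-1] selects indices [7, 6, 5, 4, 3, 2, 1, 0] (7->4, 6->9, 5->11, 4->20, 3->6, 2->7, 1->19, 0->4), giving [4, 9, 11, 20, 6, 7, 19, 4].

[4, 9, 11, 20, 6, 7, 19, 4]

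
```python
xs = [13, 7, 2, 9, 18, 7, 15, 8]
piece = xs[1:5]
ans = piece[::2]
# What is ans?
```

xs has length 8. The slice xs[1:5] selects indices [1, 2, 3, 4] (1->7, 2->2, 3->9, 4->18), giving [7, 2, 9, 18]. So piece = [7, 2, 9, 18]. piece has length 4. The slice piece[::2] selects indices [0, 2] (0->7, 2->9), giving [7, 9].

[7, 9]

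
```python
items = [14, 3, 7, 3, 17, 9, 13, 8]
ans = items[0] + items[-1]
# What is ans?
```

items has length 8. items[0] = 14.
items has length 8. Negative index -1 maps to positive index 8 + (-1) = 7. items[7] = 8.
Sum: 14 + 8 = 22.

22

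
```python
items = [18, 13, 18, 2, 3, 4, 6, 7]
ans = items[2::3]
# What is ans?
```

items has length 8. The slice items[2::3] selects indices [2, 5] (2->18, 5->4), giving [18, 4].

[18, 4]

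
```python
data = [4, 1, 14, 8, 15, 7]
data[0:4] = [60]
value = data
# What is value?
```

data starts as [4, 1, 14, 8, 15, 7] (length 6). The slice data[0:4] covers indices [0, 1, 2, 3] with values [4, 1, 14, 8]. Replacing that slice with [60] (different length) produces [60, 15, 7].

[60, 15, 7]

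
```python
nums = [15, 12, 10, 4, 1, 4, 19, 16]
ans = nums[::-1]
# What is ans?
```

nums has length 8. The slice nums[::-1] selects indices [7, 6, 5, 4, 3, 2, 1, 0] (7->16, 6->19, 5->4, 4->1, 3->4, 2->10, 1->12, 0->15), giving [16, 19, 4, 1, 4, 10, 12, 15].

[16, 19, 4, 1, 4, 10, 12, 15]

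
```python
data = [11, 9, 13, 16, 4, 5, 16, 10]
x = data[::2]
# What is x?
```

data has length 8. The slice data[::2] selects indices [0, 2, 4, 6] (0->11, 2->13, 4->4, 6->16), giving [11, 13, 4, 16].

[11, 13, 4, 16]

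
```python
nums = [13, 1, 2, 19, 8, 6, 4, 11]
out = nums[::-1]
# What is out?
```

nums has length 8. The slice nums[::-1] selects indices [7, 6, 5, 4, 3, 2, 1, 0] (7->11, 6->4, 5->6, 4->8, 3->19, 2->2, 1->1, 0->13), giving [11, 4, 6, 8, 19, 2, 1, 13].

[11, 4, 6, 8, 19, 2, 1, 13]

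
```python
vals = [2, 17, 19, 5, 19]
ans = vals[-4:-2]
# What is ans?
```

vals has length 5. The slice vals[-4:-2] selects indices [1, 2] (1->17, 2->19), giving [17, 19].

[17, 19]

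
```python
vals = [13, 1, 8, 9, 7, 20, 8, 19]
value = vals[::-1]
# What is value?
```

vals has length 8. The slice vals[::-1] selects indices [7, 6, 5, 4, 3, 2, 1, 0] (7->19, 6->8, 5->20, 4->7, 3->9, 2->8, 1->1, 0->13), giving [19, 8, 20, 7, 9, 8, 1, 13].

[19, 8, 20, 7, 9, 8, 1, 13]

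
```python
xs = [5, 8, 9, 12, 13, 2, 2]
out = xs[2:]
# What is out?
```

xs has length 7. The slice xs[2:] selects indices [2, 3, 4, 5, 6] (2->9, 3->12, 4->13, 5->2, 6->2), giving [9, 12, 13, 2, 2].

[9, 12, 13, 2, 2]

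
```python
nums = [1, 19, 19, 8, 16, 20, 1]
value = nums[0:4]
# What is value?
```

nums has length 7. The slice nums[0:4] selects indices [0, 1, 2, 3] (0->1, 1->19, 2->19, 3->8), giving [1, 19, 19, 8].

[1, 19, 19, 8]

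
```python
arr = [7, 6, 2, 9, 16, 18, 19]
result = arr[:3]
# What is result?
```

arr has length 7. The slice arr[:3] selects indices [0, 1, 2] (0->7, 1->6, 2->2), giving [7, 6, 2].

[7, 6, 2]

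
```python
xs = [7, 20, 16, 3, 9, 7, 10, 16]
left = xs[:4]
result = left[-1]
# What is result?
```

xs has length 8. The slice xs[:4] selects indices [0, 1, 2, 3] (0->7, 1->20, 2->16, 3->3), giving [7, 20, 16, 3]. So left = [7, 20, 16, 3]. Then left[-1] = 3.

3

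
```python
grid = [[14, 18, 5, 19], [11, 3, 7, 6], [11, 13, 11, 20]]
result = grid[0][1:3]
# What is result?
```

grid[0] = [14, 18, 5, 19]. grid[0] has length 4. The slice grid[0][1:3] selects indices [1, 2] (1->18, 2->5), giving [18, 5].

[18, 5]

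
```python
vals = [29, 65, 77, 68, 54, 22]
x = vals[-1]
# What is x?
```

vals has length 6. Negative index -1 maps to positive index 6 + (-1) = 5. vals[5] = 22.

22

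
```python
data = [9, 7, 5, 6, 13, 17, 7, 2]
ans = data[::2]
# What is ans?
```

data has length 8. The slice data[::2] selects indices [0, 2, 4, 6] (0->9, 2->5, 4->13, 6->7), giving [9, 5, 13, 7].

[9, 5, 13, 7]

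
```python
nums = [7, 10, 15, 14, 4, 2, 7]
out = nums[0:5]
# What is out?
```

nums has length 7. The slice nums[0:5] selects indices [0, 1, 2, 3, 4] (0->7, 1->10, 2->15, 3->14, 4->4), giving [7, 10, 15, 14, 4].

[7, 10, 15, 14, 4]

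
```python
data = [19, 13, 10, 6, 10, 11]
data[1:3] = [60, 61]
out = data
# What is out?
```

data starts as [19, 13, 10, 6, 10, 11] (length 6). The slice data[1:3] covers indices [1, 2] with values [13, 10]. Replacing that slice with [60, 61] (same length) produces [19, 60, 61, 6, 10, 11].

[19, 60, 61, 6, 10, 11]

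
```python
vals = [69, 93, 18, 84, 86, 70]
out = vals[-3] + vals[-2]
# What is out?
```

vals has length 6. Negative index -3 maps to positive index 6 + (-3) = 3. vals[3] = 84.
vals has length 6. Negative index -2 maps to positive index 6 + (-2) = 4. vals[4] = 86.
Sum: 84 + 86 = 170.

170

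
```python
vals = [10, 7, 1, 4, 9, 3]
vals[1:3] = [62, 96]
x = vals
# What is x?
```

vals starts as [10, 7, 1, 4, 9, 3] (length 6). The slice vals[1:3] covers indices [1, 2] with values [7, 1]. Replacing that slice with [62, 96] (same length) produces [10, 62, 96, 4, 9, 3].

[10, 62, 96, 4, 9, 3]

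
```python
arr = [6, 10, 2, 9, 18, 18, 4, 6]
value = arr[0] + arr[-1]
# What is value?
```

arr has length 8. arr[0] = 6.
arr has length 8. Negative index -1 maps to positive index 8 + (-1) = 7. arr[7] = 6.
Sum: 6 + 6 = 12.

12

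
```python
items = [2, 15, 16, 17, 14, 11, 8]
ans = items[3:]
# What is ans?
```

items has length 7. The slice items[3:] selects indices [3, 4, 5, 6] (3->17, 4->14, 5->11, 6->8), giving [17, 14, 11, 8].

[17, 14, 11, 8]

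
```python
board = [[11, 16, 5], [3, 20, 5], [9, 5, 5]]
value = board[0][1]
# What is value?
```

board[0] = [11, 16, 5]. Taking column 1 of that row yields 16.

16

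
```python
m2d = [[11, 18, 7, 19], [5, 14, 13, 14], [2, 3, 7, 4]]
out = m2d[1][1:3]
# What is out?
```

m2d[1] = [5, 14, 13, 14]. m2d[1] has length 4. The slice m2d[1][1:3] selects indices [1, 2] (1->14, 2->13), giving [14, 13].

[14, 13]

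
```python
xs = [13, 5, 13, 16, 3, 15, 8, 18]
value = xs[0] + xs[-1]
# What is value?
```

xs has length 8. xs[0] = 13.
xs has length 8. Negative index -1 maps to positive index 8 + (-1) = 7. xs[7] = 18.
Sum: 13 + 18 = 31.

31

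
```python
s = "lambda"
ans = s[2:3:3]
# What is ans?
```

s has length 6. The slice s[2:3:3] selects indices [2] (2->'m'), giving 'm'.

'm'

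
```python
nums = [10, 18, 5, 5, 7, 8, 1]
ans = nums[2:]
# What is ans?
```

nums has length 7. The slice nums[2:] selects indices [2, 3, 4, 5, 6] (2->5, 3->5, 4->7, 5->8, 6->1), giving [5, 5, 7, 8, 1].

[5, 5, 7, 8, 1]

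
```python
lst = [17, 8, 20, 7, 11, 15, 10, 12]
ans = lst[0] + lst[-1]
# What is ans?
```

lst has length 8. lst[0] = 17.
lst has length 8. Negative index -1 maps to positive index 8 + (-1) = 7. lst[7] = 12.
Sum: 17 + 12 = 29.

29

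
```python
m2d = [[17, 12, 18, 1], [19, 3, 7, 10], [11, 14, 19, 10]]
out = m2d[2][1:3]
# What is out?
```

m2d[2] = [11, 14, 19, 10]. m2d[2] has length 4. The slice m2d[2][1:3] selects indices [1, 2] (1->14, 2->19), giving [14, 19].

[14, 19]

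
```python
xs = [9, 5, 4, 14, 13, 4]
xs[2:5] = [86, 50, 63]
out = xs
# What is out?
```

xs starts as [9, 5, 4, 14, 13, 4] (length 6). The slice xs[2:5] covers indices [2, 3, 4] with values [4, 14, 13]. Replacing that slice with [86, 50, 63] (same length) produces [9, 5, 86, 50, 63, 4].

[9, 5, 86, 50, 63, 4]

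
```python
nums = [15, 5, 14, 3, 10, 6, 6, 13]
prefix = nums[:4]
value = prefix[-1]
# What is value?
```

nums has length 8. The slice nums[:4] selects indices [0, 1, 2, 3] (0->15, 1->5, 2->14, 3->3), giving [15, 5, 14, 3]. So prefix = [15, 5, 14, 3]. Then prefix[-1] = 3.

3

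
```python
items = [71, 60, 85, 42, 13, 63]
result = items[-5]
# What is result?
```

items has length 6. Negative index -5 maps to positive index 6 + (-5) = 1. items[1] = 60.

60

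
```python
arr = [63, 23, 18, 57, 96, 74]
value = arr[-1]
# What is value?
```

arr has length 6. Negative index -1 maps to positive index 6 + (-1) = 5. arr[5] = 74.

74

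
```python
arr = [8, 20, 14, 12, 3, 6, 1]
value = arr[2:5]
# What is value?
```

arr has length 7. The slice arr[2:5] selects indices [2, 3, 4] (2->14, 3->12, 4->3), giving [14, 12, 3].

[14, 12, 3]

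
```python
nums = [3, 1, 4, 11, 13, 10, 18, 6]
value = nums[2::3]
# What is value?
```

nums has length 8. The slice nums[2::3] selects indices [2, 5] (2->4, 5->10), giving [4, 10].

[4, 10]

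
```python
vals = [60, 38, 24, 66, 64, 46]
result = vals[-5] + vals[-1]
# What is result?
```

vals has length 6. Negative index -5 maps to positive index 6 + (-5) = 1. vals[1] = 38.
vals has length 6. Negative index -1 maps to positive index 6 + (-1) = 5. vals[5] = 46.
Sum: 38 + 46 = 84.

84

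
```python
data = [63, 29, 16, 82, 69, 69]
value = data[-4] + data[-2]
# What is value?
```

data has length 6. Negative index -4 maps to positive index 6 + (-4) = 2. data[2] = 16.
data has length 6. Negative index -2 maps to positive index 6 + (-2) = 4. data[4] = 69.
Sum: 16 + 69 = 85.

85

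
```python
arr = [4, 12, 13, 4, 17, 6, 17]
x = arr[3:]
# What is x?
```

arr has length 7. The slice arr[3:] selects indices [3, 4, 5, 6] (3->4, 4->17, 5->6, 6->17), giving [4, 17, 6, 17].

[4, 17, 6, 17]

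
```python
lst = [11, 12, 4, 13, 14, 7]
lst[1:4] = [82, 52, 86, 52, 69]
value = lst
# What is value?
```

lst starts as [11, 12, 4, 13, 14, 7] (length 6). The slice lst[1:4] covers indices [1, 2, 3] with values [12, 4, 13]. Replacing that slice with [82, 52, 86, 52, 69] (different length) produces [11, 82, 52, 86, 52, 69, 14, 7].

[11, 82, 52, 86, 52, 69, 14, 7]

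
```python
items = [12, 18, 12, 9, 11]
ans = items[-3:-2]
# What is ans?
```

items has length 5. The slice items[-3:-2] selects indices [2] (2->12), giving [12].

[12]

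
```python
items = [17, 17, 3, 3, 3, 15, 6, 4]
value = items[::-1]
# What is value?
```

items has length 8. The slice items[::-1] selects indices [7, 6, 5, 4, 3, 2, 1, 0] (7->4, 6->6, 5->15, 4->3, 3->3, 2->3, 1->17, 0->17), giving [4, 6, 15, 3, 3, 3, 17, 17].

[4, 6, 15, 3, 3, 3, 17, 17]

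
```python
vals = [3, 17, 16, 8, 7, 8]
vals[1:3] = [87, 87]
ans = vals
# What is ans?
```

vals starts as [3, 17, 16, 8, 7, 8] (length 6). The slice vals[1:3] covers indices [1, 2] with values [17, 16]. Replacing that slice with [87, 87] (same length) produces [3, 87, 87, 8, 7, 8].

[3, 87, 87, 8, 7, 8]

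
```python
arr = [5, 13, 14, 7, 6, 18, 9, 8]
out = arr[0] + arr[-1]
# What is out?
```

arr has length 8. arr[0] = 5.
arr has length 8. Negative index -1 maps to positive index 8 + (-1) = 7. arr[7] = 8.
Sum: 5 + 8 = 13.

13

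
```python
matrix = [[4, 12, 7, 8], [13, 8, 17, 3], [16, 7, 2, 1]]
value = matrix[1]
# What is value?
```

matrix has 3 rows. Row 1 is [13, 8, 17, 3].

[13, 8, 17, 3]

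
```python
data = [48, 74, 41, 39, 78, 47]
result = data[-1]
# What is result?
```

data has length 6. Negative index -1 maps to positive index 6 + (-1) = 5. data[5] = 47.

47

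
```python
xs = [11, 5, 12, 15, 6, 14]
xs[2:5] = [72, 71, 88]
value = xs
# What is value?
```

xs starts as [11, 5, 12, 15, 6, 14] (length 6). The slice xs[2:5] covers indices [2, 3, 4] with values [12, 15, 6]. Replacing that slice with [72, 71, 88] (same length) produces [11, 5, 72, 71, 88, 14].

[11, 5, 72, 71, 88, 14]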